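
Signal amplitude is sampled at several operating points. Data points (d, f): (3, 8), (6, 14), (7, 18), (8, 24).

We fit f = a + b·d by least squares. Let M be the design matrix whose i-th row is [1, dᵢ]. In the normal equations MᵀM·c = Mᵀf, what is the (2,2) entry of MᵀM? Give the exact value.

Row 2 ↔ basis d, column 2 ↔ basis d, so (MᵀM)_{2,2} = Σᵢ (d)·(d) = (3)·(3) + (6)·(6) + (7)·(7) + (8)·(8) = 158.

158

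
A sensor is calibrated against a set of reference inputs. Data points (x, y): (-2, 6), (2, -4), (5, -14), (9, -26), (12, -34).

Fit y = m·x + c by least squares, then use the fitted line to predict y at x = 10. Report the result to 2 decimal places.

Entries of AᵀA: Σx·x = 258, Σx = 26, Σ1 = 5.
Right-hand side: Σx·y = -732, Σy = -72.
Determinant 258·5 − 26² = 614.
m = ((-732)·5 − 26·(-72))/614 = -894/307; c = (258·(-72) − 26·(-732))/614 = 228/307.
At x = 10: ŷ = (-894/307)·(10) + (228/307)·(1) = -8712/307.

ŷ = -28.38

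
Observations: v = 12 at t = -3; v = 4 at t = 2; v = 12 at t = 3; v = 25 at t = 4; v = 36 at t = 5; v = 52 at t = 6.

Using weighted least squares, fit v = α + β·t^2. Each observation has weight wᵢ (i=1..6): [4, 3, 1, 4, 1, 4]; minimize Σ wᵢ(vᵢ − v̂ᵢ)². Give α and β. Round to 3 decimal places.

Normal-equation sums: Σwᵢ·1 = 17, Σwᵢ·t^2 = 290, Σwᵢ·t^2·t^2 = 7286.
For XᵀWv: Σwᵢ·v = 416, Σwᵢ·t^2·v = 10576.
XᵀWX·[α, β]ᵀ = XᵀWv becomes [[17, 290]; [290, 7286]]·[α, β]ᵀ = [416, 10576]ᵀ.
Determinant 17·7286 − 290² = 39762.
α = (416·7286 − 290·10576)/39762 = -18032/19881; β = (17·10576 − 290·416)/39762 = 29576/19881.

α = -0.907, β = 1.488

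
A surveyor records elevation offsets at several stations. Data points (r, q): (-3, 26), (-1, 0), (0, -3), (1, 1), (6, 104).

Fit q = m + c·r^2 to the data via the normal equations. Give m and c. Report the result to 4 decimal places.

The normal system MᵀM·[m, c]ᵀ = Mᵀq is [[5, 47]; [47, 1379]]·[m, c]ᵀ = [128, 3979]ᵀ.
det = 5·1379 − 47² = 4686.
m = (128·1379 − 47·3979)/4686 = -10501/4686; c = (5·3979 − 47·128)/4686 = 13879/4686.

m = -2.2409, c = 2.9618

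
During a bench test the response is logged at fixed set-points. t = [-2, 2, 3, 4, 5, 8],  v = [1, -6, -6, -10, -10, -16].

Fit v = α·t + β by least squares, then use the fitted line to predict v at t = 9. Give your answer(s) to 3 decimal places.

v̂ = -17.392

AᵀA·[α, β]ᵀ = Aᵀv reads: 122·α + 20·β = -250;  20·α + 6·β = -47.
(Σt·t = 122, Σt = 20, Σ1 = 6, Σt·v = -250, Σv = -47.)
Δ = 122·6 − 20² = 332.
α = ((-250)·6 − 20·(-47))/332 = -140/83; β = (122·(-47) − 20·(-250))/332 = -367/166.
At t = 9: v̂ = (-140/83)·(9) + (-367/166)·(1) = -2887/166.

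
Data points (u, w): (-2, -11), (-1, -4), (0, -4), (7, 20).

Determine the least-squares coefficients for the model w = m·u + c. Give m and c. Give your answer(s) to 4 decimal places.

From the data, Σu·u = 54, Σu = 4, Σ1 = 4.
And Σu·w = 166, Σw = 1.
Normal equations: [[54, 4]; [4, 4]]·[m, c]ᵀ = [166, 1]ᵀ.
det = 54·4 − 4² = 200.
m = (166·4 − 4·1)/200 = 33/10; c = (54·1 − 4·166)/200 = -61/20.

m = 3.3000, c = -3.0500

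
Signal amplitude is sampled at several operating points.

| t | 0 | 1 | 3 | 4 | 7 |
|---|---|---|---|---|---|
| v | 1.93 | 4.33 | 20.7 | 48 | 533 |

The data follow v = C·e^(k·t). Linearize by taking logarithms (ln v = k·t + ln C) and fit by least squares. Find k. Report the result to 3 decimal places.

With ln vᵢ as the transformed response and tᵢ as the regressor:
Σt = 15.0000, Σ(t)² = 75.0000, Σln v = 15.3029, Σt·ln v = 69.9904.
Equations: 75.0000·k + 15.0000·ln C = 69.9904;  15.0000·k + 5·ln C = 15.3029.
Slope k = (n·Σt·ln v − Σt·Σln v)/(n·Σ(t)² − (Σt)²) = (5·69.9904 − 15.0000·15.3029)/150.0000 = 0.80272; ln C = (Σln v − k·Σt)/n = 0.65243.

k = 0.803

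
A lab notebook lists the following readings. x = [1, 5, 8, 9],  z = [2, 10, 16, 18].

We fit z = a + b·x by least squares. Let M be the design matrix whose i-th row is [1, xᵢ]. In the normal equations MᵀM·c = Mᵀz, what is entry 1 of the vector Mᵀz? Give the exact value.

46

Entry 1 ↔ basis 1, so (Mᵀz)_{1} = Σᵢ zᵢ = (1)·(2) + (1)·(10) + (1)·(16) + (1)·(18) = 46.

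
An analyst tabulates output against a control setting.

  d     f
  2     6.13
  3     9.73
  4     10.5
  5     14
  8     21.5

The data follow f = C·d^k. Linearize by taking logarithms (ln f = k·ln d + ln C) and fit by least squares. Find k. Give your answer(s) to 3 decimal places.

Taking logs, ln f = k·ln d + ln C, so regress ln f on ln d.
XᵀX = [[10.5236, 6.8669]; [6.8669, 5]], rhs = [17.6433, 12.1469]ᵀ  (here Σln d = 6.8669, Σ(ln d)² = 10.5236, Σln f = 12.1469, Σln d·ln f = 17.6433).
Δ = 10.5236·5 − (6.8669)² = 5.4631; k = (17.6433·5 − 6.8669·12.1469)/5.4631 = 0.87948, ln C = (10.5236·12.1469 − 6.8669·17.6433)/5.4631 = 1.22152.

k = 0.879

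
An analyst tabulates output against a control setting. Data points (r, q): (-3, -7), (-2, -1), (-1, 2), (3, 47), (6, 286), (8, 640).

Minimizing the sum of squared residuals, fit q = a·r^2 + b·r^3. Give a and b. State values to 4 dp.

a = 2.0583, b = 0.9910

Compute the Gram sums: Σr^2·r^2 = 5571, Σr^2·r^3 = 40511, Σr^3·r^3 = 310323.
For Aᵀq: Σr^2·q = 51614, Σr^3·q = 390920.
AᵀA·[a, b]ᵀ = Aᵀq becomes [[5571, 40511]; [40511, 310323]]·[a, b]ᵀ = [51614, 390920]ᵀ.
Eliminating b: 310323·(row 1) − 40511·(row 2) gives 87668312·a = 310323·51614 − 40511·390920 = 180451202, so a = 90225601/43834156.
Then b = (390920 − 40511·(90225601/43834156))/310323 = 43440283/43834156.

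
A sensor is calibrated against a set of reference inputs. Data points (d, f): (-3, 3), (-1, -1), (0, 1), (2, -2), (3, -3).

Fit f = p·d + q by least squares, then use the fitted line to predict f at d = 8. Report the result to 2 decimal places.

f̂ = -7.45

Normal-equation sums: Σd·d = 23, Σd = 1, Σ1 = 5.
And Σd·f = -21, Σf = -2.
AᵀA·[p, q]ᵀ = Aᵀf becomes [[23, 1]; [1, 5]]·[p, q]ᵀ = [-21, -2]ᵀ.
Eliminating q: 5·(row 1) − 1·(row 2) gives 114·p = 5·(-21) − 1·(-2) = -103, so p = -103/114.
Then q = ((-2) − 1·(-103/114))/5 = -25/114.
At d = 8: f̂ = (-103/114)·(8) + (-25/114)·(1) = -283/38.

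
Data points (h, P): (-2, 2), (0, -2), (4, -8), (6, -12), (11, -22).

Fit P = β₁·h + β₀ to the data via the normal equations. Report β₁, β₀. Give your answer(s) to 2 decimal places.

With design matrix A, AᵀA = [[177, 19]; [19, 5]] and AᵀP = [-350, -42]ᵀ.
Δ = 177·5 − 19² = 524.
β₁ = ((-350)·5 − 19·(-42))/524 = -238/131; β₀ = (177·(-42) − 19·(-350))/524 = -196/131.

β₁ = -1.82, β₀ = -1.50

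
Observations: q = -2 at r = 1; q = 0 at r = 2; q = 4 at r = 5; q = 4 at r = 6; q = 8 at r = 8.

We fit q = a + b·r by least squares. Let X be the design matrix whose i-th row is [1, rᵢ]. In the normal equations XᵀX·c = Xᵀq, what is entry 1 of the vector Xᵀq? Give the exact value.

Entry 1 ↔ basis 1, so (Xᵀq)_{1} = Σᵢ qᵢ = (1)·(-2) + (1)·(0) + (1)·(4) + (1)·(4) + (1)·(8) = 14.

14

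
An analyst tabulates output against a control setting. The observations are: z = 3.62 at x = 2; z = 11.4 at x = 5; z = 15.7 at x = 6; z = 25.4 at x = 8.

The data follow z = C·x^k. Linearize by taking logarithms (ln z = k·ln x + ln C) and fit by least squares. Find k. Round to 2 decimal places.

Taking logs, ln z = k·ln x + ln C, so regress ln z on ln x.
Over the data: Σln x = 6.1738, Σ(ln x)² = 10.6052, Σln z = 9.7085, Σln x·ln z = 16.4688.
Normal system: [[10.6052, 6.1738]; [6.1738, 4]]·[k, ln C]ᵀ = [16.4688, 9.7085]ᵀ.
Solving (det = 4.3053): k = 1.37905, ln C = 0.29864.

k = 1.38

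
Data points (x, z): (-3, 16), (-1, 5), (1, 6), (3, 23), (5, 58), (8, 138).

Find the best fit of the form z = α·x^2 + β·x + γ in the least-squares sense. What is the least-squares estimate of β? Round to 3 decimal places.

Compute the Gram sums: Σx^2·x^2 = 4885, Σx^2·x = 637, Σx^2 = 109, Σx·x = 109, Σx = 13, Σ1 = 6.
For Aᵀz: Σx^2·z = 10644, Σx·z = 1416, Σz = 246.
So AᵀA·[α, β, γ]ᵀ = Aᵀz: [[4885, 637, 109]; [637, 109, 13]; [109, 13, 6]]·[α, β, γ]ᵀ = [10644, 1416, 246]ᵀ.
Inverting the 3×3 Gram matrix, [α, β, γ]ᵀ = [14521/7414, 44911/37070, 51786/18535]ᵀ.

β = 1.212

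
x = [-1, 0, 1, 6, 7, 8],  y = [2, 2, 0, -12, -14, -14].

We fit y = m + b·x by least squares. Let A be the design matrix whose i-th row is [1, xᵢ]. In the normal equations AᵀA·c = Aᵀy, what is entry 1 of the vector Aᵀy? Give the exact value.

Entry 1 ↔ basis 1, so (Aᵀy)_{1} = Σᵢ yᵢ = (1)·(2) + (1)·(2) + (1)·(0) + (1)·(-12) + (1)·(-14) + (1)·(-14) = -36.

-36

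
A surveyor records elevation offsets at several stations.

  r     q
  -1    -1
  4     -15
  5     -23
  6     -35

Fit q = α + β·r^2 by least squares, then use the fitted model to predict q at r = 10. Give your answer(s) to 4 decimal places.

q̂ = -96.0594

Compute the Gram sums: Σ1 = 4, Σr^2 = 78, Σr^2·r^2 = 2178.
Right-hand side: Σq = -74, Σr^2·q = -2076.
So XᵀX·[α, β]ᵀ = Xᵀq: [[4, 78]; [78, 2178]]·[α, β]ᵀ = [-74, -2076]ᵀ.
Eliminating β: 2178·(row 1) − 78·(row 2) gives 2628·α = 2178·(-74) − 78·(-2076) = 756, so α = 21/73.
Then β = ((-2076) − 78·(21/73))/2178 = -211/219.
At r = 10: q̂ = (21/73)·(1) + (-211/219)·(100) = -21037/219.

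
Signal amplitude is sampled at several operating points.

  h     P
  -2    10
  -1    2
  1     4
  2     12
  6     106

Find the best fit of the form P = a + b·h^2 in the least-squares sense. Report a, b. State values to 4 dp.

a = -0.3617, b = 2.9524

The normal system XᵀX·[a, b]ᵀ = XᵀP is [[5, 46]; [46, 1330]]·[a, b]ᵀ = [134, 3910]ᵀ.
Determinant 5·1330 − 46² = 4534.
a = (134·1330 − 46·3910)/4534 = -820/2267; b = (5·3910 − 46·134)/4534 = 6693/2267.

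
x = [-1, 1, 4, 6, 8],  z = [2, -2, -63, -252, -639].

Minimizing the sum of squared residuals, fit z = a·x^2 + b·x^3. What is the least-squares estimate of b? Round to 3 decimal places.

b = -1.498

Sums needed: Σx^2·x^2 = 5650, Σx^2·x^3 = 41568, Σx^3·x^3 = 312898.
Moment sums: Σx^2·z = -50976, Σx^3·z = -385636.
So MᵀM·[a, b]ᵀ = Mᵀz: [[5650, 41568]; [41568, 312898]]·[a, b]ᵀ = [-50976, -385636]ᵀ.
Δ = 5650·312898 − 41568² = 39975076.
a = ((-50976)·312898 − 41568·(-385636))/39975076 = 19957200/9993769; b = (5650·(-385636) − 41568·(-50976))/39975076 = -14968258/9993769.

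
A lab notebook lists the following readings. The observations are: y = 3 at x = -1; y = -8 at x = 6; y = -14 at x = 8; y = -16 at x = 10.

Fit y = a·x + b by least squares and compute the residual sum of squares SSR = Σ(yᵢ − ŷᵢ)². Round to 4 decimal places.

SSR = 3.1418

Normal-equation sums: Σx·x = 201, Σx = 23, Σ1 = 4.
Right-hand side: Σx·y = -323, Σy = -35.
AᵀA·[a, b]ᵀ = Aᵀy becomes [[201, 23]; [23, 4]]·[a, b]ᵀ = [-323, -35]ᵀ.
Determinant 201·4 − 23² = 275.
a = ((-323)·4 − 23·(-35))/275 = -487/275; b = (201·(-35) − 23·(-323))/275 = 394/275.
Residuals: -56/275, 328/275, -348/275, 76/275; SSR = 864/275.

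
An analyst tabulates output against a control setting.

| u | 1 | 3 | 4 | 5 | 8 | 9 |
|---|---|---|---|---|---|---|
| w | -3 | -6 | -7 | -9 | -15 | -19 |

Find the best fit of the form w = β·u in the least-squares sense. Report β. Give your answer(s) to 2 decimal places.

β = -1.96

Compute the Gram sums: Σu·u = 196.
Moment sums: Σu·w = -385.
Normal equations: [[196]]·[β]ᵀ = [-385]ᵀ.
Hence β = -385 / 196 ≈ -1.96429.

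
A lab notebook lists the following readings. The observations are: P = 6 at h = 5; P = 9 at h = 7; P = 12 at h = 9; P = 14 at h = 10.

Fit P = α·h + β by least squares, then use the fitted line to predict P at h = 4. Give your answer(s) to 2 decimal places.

Normal-equation sums: Σh·h = 255, Σh = 31, Σ1 = 4.
For AᵀP: Σh·P = 341, ΣP = 41.
AᵀA·[α, β]ᵀ = AᵀP becomes [[255, 31]; [31, 4]]·[α, β]ᵀ = [341, 41]ᵀ.
det = 255·4 − 31² = 59.
α = (341·4 − 31·41)/59 = 93/59; β = (255·41 − 31·341)/59 = -116/59.
At h = 4: P̂ = (93/59)·(4) + (-116/59)·(1) = 256/59.

P̂ = 4.34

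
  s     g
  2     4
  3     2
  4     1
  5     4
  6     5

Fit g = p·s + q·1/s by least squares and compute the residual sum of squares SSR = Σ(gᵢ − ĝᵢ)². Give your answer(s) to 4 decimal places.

From the data, Σs·s = 90, Σs·1/s = 5, Σ1/s·1/s = 1769/3600.
Moment sums: Σs·g = 68, Σ1/s·g = 91/20.
MᵀM·[p, q]ᵀ = Mᵀg becomes [[90, 5]; [5, 1769/3600]]·[p, q]ᵀ = [68, 91/20]ᵀ.
Eliminating q: (1769/3600)·(row 1) − 5·(row 2) gives (769/40)·p = (1769/3600)·68 − 5·(91/20) = 4799/450, so p = 19196/34605.
Then q = ((91/20) − 5·(19196/34605))/(1769/3600) = 2780/769.
Residuals: 37478/34605, -3342/3845, -73454/34605, 3484/6921, 4111/3845; SSR = 270977/34605.

SSR = 7.8306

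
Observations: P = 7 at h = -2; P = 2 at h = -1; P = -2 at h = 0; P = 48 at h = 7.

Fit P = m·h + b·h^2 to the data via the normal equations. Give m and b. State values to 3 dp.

m = -1.148, b = 1.144

MᵀM·[m, b]ᵀ = MᵀP reads: 54·m + 334·b = 320;  334·m + 2418·b = 2382.
(Σh·h = 54, Σh·h^2 = 334, Σh^2·h^2 = 2418, Σh·P = 320, Σh^2·P = 2382.)
Eliminating b: 2418·(row 1) − 334·(row 2) gives 19016·m = 2418·320 − 334·2382 = -21828, so m = -5457/4754.
Then b = (2382 − 334·(-5457/4754))/2418 = 5437/4754.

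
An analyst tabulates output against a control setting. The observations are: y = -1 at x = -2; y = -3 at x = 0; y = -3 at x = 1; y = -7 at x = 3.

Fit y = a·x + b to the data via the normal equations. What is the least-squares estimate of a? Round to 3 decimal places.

From the data, Σx·x = 14, Σx = 2, Σ1 = 4.
And Σx·y = -22, Σy = -14.
Determinant 14·4 − 2² = 52.
a = ((-22)·4 − 2·(-14))/52 = -15/13; b = (14·(-14) − 2·(-22))/52 = -38/13.

a = -1.154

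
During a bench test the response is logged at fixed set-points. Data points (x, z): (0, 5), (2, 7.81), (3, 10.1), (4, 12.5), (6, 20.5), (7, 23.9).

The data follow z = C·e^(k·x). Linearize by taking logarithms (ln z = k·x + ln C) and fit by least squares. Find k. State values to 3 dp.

Linearized form: ln z = k·x + ln C. From the 6 transformed points,
XᵀX = [[114.0000, 22.0000]; [22.0000, 6]], rhs = [61.4910, 14.6974]ᵀ  (here Σx = 22.0000, Σ(x)² = 114.0000, Σln z = 14.6974, Σx·ln z = 61.4910).
Slope k = (n·Σx·ln z − Σx·Σln z)/(n·Σ(x)² − (Σx)²) = (6·61.4910 − 22.0000·14.6974)/200.0000 = 0.22802; ln C = (Σln z − k·Σx)/n = 1.61351.

k = 0.228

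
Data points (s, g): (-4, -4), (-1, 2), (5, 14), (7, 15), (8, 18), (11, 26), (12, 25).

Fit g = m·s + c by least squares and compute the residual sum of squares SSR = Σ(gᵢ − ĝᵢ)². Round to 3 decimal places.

Normal-equation sums: Σs·s = 420, Σs = 38, Σ1 = 7.
Right-hand side: Σs·g = 919, Σg = 96.
XᵀX·[m, c]ᵀ = Xᵀg becomes [[420, 38]; [38, 7]]·[m, c]ᵀ = [919, 96]ᵀ.
Δ = 420·7 − 38² = 1496.
m = (919·7 − 38·96)/1496 = 2785/1496; c = (420·96 − 38·919)/1496 = 2699/748.
Residuals: -11/68, 379/1496, 1621/1496, -223/136, -375/748, 2863/1496, -709/748; SSR = 13113/1496.

SSR = 8.765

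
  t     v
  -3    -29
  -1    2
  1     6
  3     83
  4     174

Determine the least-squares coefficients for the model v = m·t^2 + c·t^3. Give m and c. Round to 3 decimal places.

m = 2.886, c = 2.017

The normal equations are: 420·m + 1024·c = 3278;  1024·m + 5556·c = 14164.
(Σt^2·t^2 = 420, Σt^2·t^3 = 1024, Σt^3·t^3 = 5556, Σt^2·v = 3278, Σt^3·v = 14164.)
Eliminating c: 5556·(row 1) − 1024·(row 2) gives 1284944·m = 5556·3278 − 1024·14164 = 3708632, so m = 463579/160618.
Then c = (14164 − 1024·(463579/160618))/5556 = 162013/80309.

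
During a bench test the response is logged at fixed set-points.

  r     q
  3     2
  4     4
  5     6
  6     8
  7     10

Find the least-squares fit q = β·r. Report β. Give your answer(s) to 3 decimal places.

β = 1.259

Sums needed: Σr·r = 135.
Moment sums: Σr·q = 170.
Normal equations: [[135]]·[β]ᵀ = [170]ᵀ.
β = 170/135 = 1.25926.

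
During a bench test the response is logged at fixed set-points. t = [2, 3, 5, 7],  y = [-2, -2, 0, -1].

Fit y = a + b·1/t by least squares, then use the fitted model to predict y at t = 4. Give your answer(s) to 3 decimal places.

Setting ∂/∂a … = 0 gives: 4·a + (247/210)·b = -5;  (247/210)·a + (18589/44100)·b = -38/21.
Eliminating b: (18589/44100)·(row 1) − (247/210)·(row 2) gives (1483/4900)·a = (18589/44100)·(-5) − (247/210)·(-38/21) = 61/2940, so a = 305/4449.
Then b = ((-38/21) − (247/210)·(305/4449))/(18589/44100) = -6650/1483.
At t = 4: ŷ = (305/4449)·(1) + (-6650/1483)·(1/4) = -9365/8898.

ŷ = -1.052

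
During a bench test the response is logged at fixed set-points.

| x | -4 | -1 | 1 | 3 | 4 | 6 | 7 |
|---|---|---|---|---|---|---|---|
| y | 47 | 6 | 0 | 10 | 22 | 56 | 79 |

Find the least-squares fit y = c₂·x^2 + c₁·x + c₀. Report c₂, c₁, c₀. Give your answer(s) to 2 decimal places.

Entries of MᵀM: Σx^2·x^2 = 4292, Σx^2·x = 586, Σx^2 = 128, Σx·x = 128, Σx = 16, Σ1 = 7.
For Mᵀy: Σx^2·y = 7087, Σx·y = 813, Σy = 220.
MᵀM·[c₂, c₁, c₀]ᵀ = Mᵀy becomes [[4292, 586, 128]; [586, 128, 16]; [128, 16, 7]]·[c₂, c₁, c₀]ᵀ = [7087, 813, 220]ᵀ.
Row-reducing yields c₂ = 662009/323106, c₁ = -1028599/323106, c₀ = 66756/53851.

c₂ = 2.05, c₁ = -3.18, c₀ = 1.24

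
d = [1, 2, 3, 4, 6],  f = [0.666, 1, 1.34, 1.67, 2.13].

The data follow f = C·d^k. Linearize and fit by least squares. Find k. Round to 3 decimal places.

k = 0.659

Linearized form: ln f = k·ln d + ln C. From the 5 transformed points,
Σln d = 4.9698, Σ(ln d)² = 6.8196, Σln f = 1.1551, Σln d·ln f = 2.3872.
Normal system: [[6.8196, 4.9698]; [4.9698, 5]]·[k, ln C]ᵀ = [2.3872, 1.1551]ᵀ.
Slope k = (n·Σln d·ln f − Σln d·Σln f)/(n·Σ(ln d)² − (Σln d)²) = (5·2.3872 − 4.9698·1.1551)/9.3990 = 0.65915; ln C = (Σln f − k·Σln d)/n = -0.42414.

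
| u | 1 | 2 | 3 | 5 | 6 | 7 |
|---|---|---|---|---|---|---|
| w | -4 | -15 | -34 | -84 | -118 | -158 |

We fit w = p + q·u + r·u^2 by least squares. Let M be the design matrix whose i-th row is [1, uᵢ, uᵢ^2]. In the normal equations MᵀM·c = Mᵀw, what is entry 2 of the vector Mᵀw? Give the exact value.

-2370

Entry 2 ↔ basis u, so (Mᵀw)_{2} = Σᵢ (u)·wᵢ = (1)·(-4) + (2)·(-15) + (3)·(-34) + (5)·(-84) + (6)·(-118) + (7)·(-158) = -2370.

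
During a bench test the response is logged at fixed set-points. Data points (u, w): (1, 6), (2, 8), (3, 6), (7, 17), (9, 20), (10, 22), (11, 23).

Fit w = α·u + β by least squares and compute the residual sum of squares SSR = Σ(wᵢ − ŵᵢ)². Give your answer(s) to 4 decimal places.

Setting ∂/∂α … = 0 gives: 365·α + 43·β = 812;  43·α + 7·β = 102.
(Σu·u = 365, Σu = 43, Σ1 = 7, Σu·w = 812, Σw = 102.)
Eliminating β: 7·(row 1) − 43·(row 2) gives 706·α = 7·812 − 43·102 = 1298, so α = 649/353.
Then β = (102 − 43·(649/353))/7 = 1157/353.
Residuals: 312/353, 369/353, -986/353, 301/353, 62/353, 119/353, -177/353; SSR = 3812/353.

SSR = 10.7989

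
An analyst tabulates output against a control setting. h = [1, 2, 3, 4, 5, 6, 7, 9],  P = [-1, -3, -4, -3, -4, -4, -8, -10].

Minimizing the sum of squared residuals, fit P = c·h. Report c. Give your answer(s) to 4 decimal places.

With design matrix X, XᵀX = [[221]] and XᵀP = [-221]ᵀ.
c = (-221)/221 = -1.

c = -1.0000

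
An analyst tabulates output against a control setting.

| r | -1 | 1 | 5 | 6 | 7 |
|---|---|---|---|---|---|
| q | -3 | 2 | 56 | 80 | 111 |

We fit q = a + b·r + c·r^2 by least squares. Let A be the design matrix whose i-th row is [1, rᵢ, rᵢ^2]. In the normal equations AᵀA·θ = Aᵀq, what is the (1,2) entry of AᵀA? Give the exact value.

18

Row 1 ↔ basis 1, column 2 ↔ basis r, so (AᵀA)_{1,2} = Σᵢ r = (1)·(-1) + (1)·(1) + (1)·(5) + (1)·(6) + (1)·(7) = 18.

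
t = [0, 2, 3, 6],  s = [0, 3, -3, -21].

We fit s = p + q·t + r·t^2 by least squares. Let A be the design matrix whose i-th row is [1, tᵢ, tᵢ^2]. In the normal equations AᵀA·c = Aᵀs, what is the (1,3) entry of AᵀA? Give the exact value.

49

Row 1 ↔ basis 1, column 3 ↔ basis t^2, so (AᵀA)_{1,3} = Σᵢ t^2 = (1)·(0) + (1)·(4) + (1)·(9) + (1)·(36) = 49.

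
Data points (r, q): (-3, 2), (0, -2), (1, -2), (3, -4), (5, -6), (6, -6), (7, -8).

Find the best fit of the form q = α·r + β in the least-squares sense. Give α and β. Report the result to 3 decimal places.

α = -0.923, β = -1.210

With design matrix X, XᵀX = [[129, 19]; [19, 7]] and Xᵀq = [-142, -26]ᵀ.
Δ = 129·7 − 19² = 542.
α = ((-142)·7 − 19·(-26))/542 = -250/271; β = (129·(-26) − 19·(-142))/542 = -328/271.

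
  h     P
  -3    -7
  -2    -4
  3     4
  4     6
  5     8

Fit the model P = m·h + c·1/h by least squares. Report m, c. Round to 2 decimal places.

Setting ∂/∂m … = 0 gives: 63·m + 5·c = 105;  5·m + (2069/3600)·c = 263/30.
(Σh·h = 63, Σh·1/h = 5, Σ1/h·1/h = 2069/3600, Σh·P = 105, Σ1/h·P = 263/30.)
Δ = 63·(2069/3600) − 5² = 4483/400.
m = (105·(2069/3600) − 5·(263/30))/(4483/400) = 6605/4483; c = (63·(263/30) − 5·105)/(4483/400) = 10920/4483.

m = 1.47, c = 2.44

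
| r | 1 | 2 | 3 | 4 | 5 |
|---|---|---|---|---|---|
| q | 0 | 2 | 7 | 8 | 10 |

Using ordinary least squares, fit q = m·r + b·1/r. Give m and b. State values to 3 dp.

m = 2.161, b = -2.372

Compute the Gram sums: Σr·r = 55, Σr·1/r = 5, Σ1/r·1/r = 5269/3600.
For Mᵀq: Σr·q = 107, Σ1/r·q = 22/3.
MᵀM·[m, b]ᵀ = Mᵀq becomes [[55, 5]; [5, 5269/3600]]·[m, b]ᵀ = [107, 22/3]ᵀ.
det = 55·(5269/3600) − 5² = 39959/720.
m = (107·(5269/3600) − 5·(22/3))/(39959/720) = 431783/199795; b = (55·(22/3) − 5·107)/(39959/720) = -94800/39959.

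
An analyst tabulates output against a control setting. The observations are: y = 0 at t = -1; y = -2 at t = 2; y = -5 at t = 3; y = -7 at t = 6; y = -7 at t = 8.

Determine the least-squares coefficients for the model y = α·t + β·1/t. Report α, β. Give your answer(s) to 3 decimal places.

α = -1.042, β = 0.357

AᵀA·[α, β]ᵀ = Aᵀy reads: 114·α + 5·β = -117;  5·α + (809/576)·β = -113/24.
(Σt·t = 114, Σt·1/t = 5, Σ1/t·1/t = 809/576, Σt·y = -117, Σ1/t·y = -113/24.)
Δ = 114·(809/576) − 5² = 12971/96.
α = ((-117)·(809/576) − 5·(-113/24))/(12971/96) = -27031/25942; β = (114·(-113/24) − 5·(-117))/(12971/96) = 4632/12971.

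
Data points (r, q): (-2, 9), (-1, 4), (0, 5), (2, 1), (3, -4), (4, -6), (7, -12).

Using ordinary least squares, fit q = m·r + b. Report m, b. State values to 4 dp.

Entries of AᵀA: Σr·r = 83, Σr = 13, Σ1 = 7.
And Σr·q = -140, Σq = -3.
AᵀA·[m, b]ᵀ = Aᵀq becomes [[83, 13]; [13, 7]]·[m, b]ᵀ = [-140, -3]ᵀ.
Determinant 83·7 − 13² = 412.
m = ((-140)·7 − 13·(-3))/412 = -941/412; b = (83·(-3) − 13·(-140))/412 = 1571/412.

m = -2.2840, b = 3.8131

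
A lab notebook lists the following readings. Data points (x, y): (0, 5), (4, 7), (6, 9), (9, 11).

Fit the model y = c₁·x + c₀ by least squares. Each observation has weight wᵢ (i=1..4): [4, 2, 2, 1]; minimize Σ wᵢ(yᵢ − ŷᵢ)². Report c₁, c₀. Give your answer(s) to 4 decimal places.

c₁ = 0.6553, c₀ = 4.8883

From the data, Σwᵢ·x·x = 185, Σwᵢ·x = 29, Σwᵢ·1 = 9.
And Σwᵢ·x·y = 263, Σwᵢ·y = 63.
Normal equations: [[185, 29]; [29, 9]]·[c₁, c₀]ᵀ = [263, 63]ᵀ.
Δ = 185·9 − 29² = 824.
c₁ = (263·9 − 29·63)/824 = 135/206; c₀ = (185·63 − 29·263)/824 = 1007/206.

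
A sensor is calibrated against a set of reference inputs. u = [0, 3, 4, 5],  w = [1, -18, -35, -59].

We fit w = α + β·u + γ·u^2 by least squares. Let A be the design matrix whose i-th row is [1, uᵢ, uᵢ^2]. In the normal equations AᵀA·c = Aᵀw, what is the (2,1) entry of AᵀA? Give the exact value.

12

Row 2 ↔ basis u, column 1 ↔ basis 1, so (AᵀA)_{2,1} = Σᵢ u = (0)·(1) + (3)·(1) + (4)·(1) + (5)·(1) = 12.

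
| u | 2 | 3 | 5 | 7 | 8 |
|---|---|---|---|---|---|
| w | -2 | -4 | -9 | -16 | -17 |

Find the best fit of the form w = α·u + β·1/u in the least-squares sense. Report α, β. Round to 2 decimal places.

Entries of AᵀA: Σu·u = 151, Σu·1/u = 5, Σ1/u·1/u = 308449/705600.
Right-hand side: Σu·w = -309, Σ1/u·w = -7177/840.
Determinant 151·(308449/705600) − 5² = 28935799/705600.
α = ((-309)·(308449/705600) − 5·(-7177/840))/(28935799/705600) = -65167341/28935799; β = (151·(-7177/840) − 5·(-309))/(28935799/705600) = 179821320/28935799.

α = -2.25, β = 6.21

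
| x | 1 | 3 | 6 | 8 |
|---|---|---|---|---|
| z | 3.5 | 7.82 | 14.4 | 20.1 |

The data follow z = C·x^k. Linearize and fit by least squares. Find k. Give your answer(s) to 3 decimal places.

Let Y = ln z. Fitting Y = k·ln x + ln C by least squares:
XᵀX = [[8.7414, 4.9698]; [4.9698, 4]], rhs = [13.2784, 8.9774]ᵀ  (here Σln x = 4.9698, Σ(ln x)² = 8.7414, Σln z = 8.9774, Σln x·ln z = 13.2784).
Δ = 8.7414·4 − (4.9698)² = 10.2667; k = (13.2784·4 − 4.9698·8.9774)/10.2667 = 0.82767, ln C = (8.7414·8.9774 − 4.9698·13.2784)/10.2667 = 1.21601.

k = 0.828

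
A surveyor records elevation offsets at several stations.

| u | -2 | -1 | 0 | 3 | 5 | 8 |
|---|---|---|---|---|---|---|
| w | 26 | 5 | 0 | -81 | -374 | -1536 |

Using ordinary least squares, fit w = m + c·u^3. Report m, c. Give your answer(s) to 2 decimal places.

With design matrix X, XᵀX = [[6, 655]; [655, 278563]] and Xᵀw = [-1960, -835582]ᵀ.
Eliminating c: 278563·(row 1) − 655·(row 2) gives 1242353·m = 278563·(-1960) − 655·(-835582) = 1322730, so m = 1322730/1242353.
Then c = ((-835582) − 655·(1322730/1242353))/278563 = -3729692/1242353.

m = 1.06, c = -3.00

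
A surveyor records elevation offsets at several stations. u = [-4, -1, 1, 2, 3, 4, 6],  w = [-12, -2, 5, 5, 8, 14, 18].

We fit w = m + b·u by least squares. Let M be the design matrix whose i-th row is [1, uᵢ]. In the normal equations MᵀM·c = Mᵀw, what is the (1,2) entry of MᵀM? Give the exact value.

11

Row 1 ↔ basis 1, column 2 ↔ basis u, so (MᵀM)_{1,2} = Σᵢ u = (1)·(-4) + (1)·(-1) + (1)·(1) + (1)·(2) + (1)·(3) + (1)·(4) + (1)·(6) = 11.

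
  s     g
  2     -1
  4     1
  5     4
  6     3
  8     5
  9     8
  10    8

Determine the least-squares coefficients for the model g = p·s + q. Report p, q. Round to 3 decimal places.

p = 1.133, q = -3.121

Forming MᵀM = [[326, 44]; [44, 7]] and Mᵀg = [232, 28]ᵀ gives MᵀM·[p, q]ᵀ = Mᵀg.
Δ = 326·7 − 44² = 346.
p = (232·7 − 44·28)/346 = 196/173; q = (326·28 − 44·232)/346 = -540/173.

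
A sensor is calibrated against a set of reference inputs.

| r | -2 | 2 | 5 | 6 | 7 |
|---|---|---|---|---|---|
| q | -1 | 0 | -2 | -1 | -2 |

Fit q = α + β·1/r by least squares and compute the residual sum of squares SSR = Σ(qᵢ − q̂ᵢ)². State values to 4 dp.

SSR = 2.6749

Sums needed: Σ1 = 5, Σ1/r = 107/210, Σ1/r·1/r = 25939/44100.
Right-hand side: Σq = -6, Σ1/r·q = -37/105.
det = 5·(25939/44100) − (107/210)² = 59123/22050.
α = ((-6)·(25939/44100) − (107/210)·(-37/105))/(59123/22050) = -73858/59123; β = (5·(-37/105) − (107/210)·(-6))/(59123/22050) = 28560/59123.
Residuals: 29015/59123, 59578/59123, -50100/59123, 9975/59123, -48468/59123; SSR = 158146/59123.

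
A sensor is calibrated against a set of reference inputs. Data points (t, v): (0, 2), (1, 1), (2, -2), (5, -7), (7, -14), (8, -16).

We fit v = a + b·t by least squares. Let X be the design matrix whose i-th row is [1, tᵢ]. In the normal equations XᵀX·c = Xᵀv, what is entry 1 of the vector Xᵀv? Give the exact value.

Entry 1 ↔ basis 1, so (Xᵀv)_{1} = Σᵢ vᵢ = (1)·(2) + (1)·(1) + (1)·(-2) + (1)·(-7) + (1)·(-14) + (1)·(-16) = -36.

-36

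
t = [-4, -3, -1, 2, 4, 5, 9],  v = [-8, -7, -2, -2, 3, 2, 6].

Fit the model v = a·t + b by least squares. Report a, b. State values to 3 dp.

Setting ∂/∂a … = 0 gives: 152·a + 12·b = 127;  12·a + 7·b = -8.
(Σt·t = 152, Σt = 12, Σ1 = 7, Σt·v = 127, Σv = -8.)
Determinant 152·7 − 12² = 920.
a = (127·7 − 12·(-8))/920 = 197/184; b = (152·(-8) − 12·127)/920 = -137/46.

a = 1.071, b = -2.978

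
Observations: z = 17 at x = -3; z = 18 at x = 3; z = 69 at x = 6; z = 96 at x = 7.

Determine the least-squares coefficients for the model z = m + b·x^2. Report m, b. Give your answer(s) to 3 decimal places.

m = -0.209, b = 1.950

With design matrix M, MᵀM = [[4, 103]; [103, 3859]] and Mᵀz = [200, 7503]ᵀ.
Determinant 4·3859 − 103² = 4827.
m = (200·3859 − 103·7503)/4827 = -1009/4827; b = (4·7503 − 103·200)/4827 = 9412/4827.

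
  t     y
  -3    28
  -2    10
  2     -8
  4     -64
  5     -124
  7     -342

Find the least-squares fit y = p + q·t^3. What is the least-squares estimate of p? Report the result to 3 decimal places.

p = 0.830

Setting ∂/∂p … = 0 gives: 6·p + 505·q = -500;  505·p + 138227·q = -137802.
(Σ1 = 6, Σt^3 = 505, Σt^3·t^3 = 138227, Σy = -500, Σt^3·y = -137802.)
Determinant 6·138227 − 505² = 574337.
p = ((-500)·138227 − 505·(-137802))/574337 = 476510/574337; q = (6·(-137802) − 505·(-500))/574337 = -574312/574337.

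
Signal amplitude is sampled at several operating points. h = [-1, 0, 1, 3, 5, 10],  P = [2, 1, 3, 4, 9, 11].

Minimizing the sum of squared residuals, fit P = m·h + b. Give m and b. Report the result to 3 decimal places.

The normal equations are: 136·m + 18·b = 168;  18·m + 6·b = 30.
(Σh·h = 136, Σh = 18, Σ1 = 6, Σh·P = 168, ΣP = 30.)
Determinant 136·6 − 18² = 492.
m = (168·6 − 18·30)/492 = 39/41; b = (136·30 − 18·168)/492 = 88/41.

m = 0.951, b = 2.146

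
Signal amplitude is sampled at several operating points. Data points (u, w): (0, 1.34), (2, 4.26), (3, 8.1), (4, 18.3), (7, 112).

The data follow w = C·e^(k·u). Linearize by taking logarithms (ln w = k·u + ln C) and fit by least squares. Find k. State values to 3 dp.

k = 0.640

With ln wᵢ as the transformed response and uᵢ as the regressor:
Σu = 16.0000, Σ(u)² = 78.0000, Σln w = 11.4592, Σu·ln w = 53.8312.
Normal system: [[78.0000, 16.0000]; [16.0000, 5]]·[k, ln C]ᵀ = [53.8312, 11.4592]ᵀ.
Slope k = (n·Σu·ln w − Σu·Σln w)/(n·Σ(u)² − (Σu)²) = (5·53.8312 − 16.0000·11.4592)/134.0000 = 0.64036; ln C = (Σln w − k·Σu)/n = 0.24267.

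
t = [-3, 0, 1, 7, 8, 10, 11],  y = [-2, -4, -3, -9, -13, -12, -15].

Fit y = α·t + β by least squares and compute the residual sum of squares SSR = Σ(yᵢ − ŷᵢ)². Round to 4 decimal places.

The normal equations are: 344·α + 34·β = -449;  34·α + 7·β = -58.
Eliminating β: 7·(row 1) − 34·(row 2) gives 1252·α = 7·(-449) − 34·(-58) = -1171, so α = -1171/1252.
Then β = ((-58) − 34·(-1171/1252))/7 = -2343/626.
Residuals: -1331/1252, -161/626, 2101/1252, 1615/1252, -1111/626, 343/313, -1213/1252; SSR = 13729/1252.

SSR = 10.9657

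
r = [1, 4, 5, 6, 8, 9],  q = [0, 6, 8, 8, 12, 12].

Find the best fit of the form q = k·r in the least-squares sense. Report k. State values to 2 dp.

AᵀA·[k]ᵀ = Aᵀq reads: 223·k = 316.
(Σr·r = 223, Σr·q = 316.)
Hence k = 316 / 223 ≈ 1.41704.

k = 1.42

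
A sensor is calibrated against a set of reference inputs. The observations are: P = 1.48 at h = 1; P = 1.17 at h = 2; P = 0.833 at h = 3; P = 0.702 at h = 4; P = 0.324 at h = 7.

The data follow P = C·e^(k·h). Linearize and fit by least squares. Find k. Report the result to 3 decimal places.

Let Y = ln P. Fitting Y = k·h + ln C by least squares:
Over the data: Σh = 17.0000, Σ(h)² = 79.0000, Σln P = -1.1145, Σh·ln P = -9.1465.
Normal system: [[79.0000, 17.0000]; [17.0000, 5]]·[k, ln C]ᵀ = [-9.1465, -1.1145]ᵀ.
Slope k = (n·Σh·ln P − Σh·Σln P)/(n·Σ(h)² − (Σh)²) = (5·-9.1465 − 17.0000·-1.1145)/106.0000 = -0.25270; ln C = (Σln P − k·Σh)/n = 0.63626.

k = -0.253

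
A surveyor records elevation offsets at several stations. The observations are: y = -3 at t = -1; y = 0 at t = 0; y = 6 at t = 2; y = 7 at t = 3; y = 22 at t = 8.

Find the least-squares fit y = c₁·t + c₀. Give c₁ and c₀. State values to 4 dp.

c₁ = 2.7480, c₀ = -0.1951

Forming XᵀX = [[78, 12]; [12, 5]] and Xᵀy = [212, 32]ᵀ gives XᵀX·[c₁, c₀]ᵀ = Xᵀy.
det = 78·5 − 12² = 246.
c₁ = (212·5 − 12·32)/246 = 338/123; c₀ = (78·32 − 12·212)/246 = -8/41.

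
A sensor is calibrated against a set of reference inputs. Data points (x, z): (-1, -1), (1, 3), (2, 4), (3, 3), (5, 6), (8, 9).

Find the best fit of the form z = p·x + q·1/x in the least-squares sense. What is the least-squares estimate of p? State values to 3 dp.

With design matrix A, AᵀA = [[104, 6]; [6, 34801/14400]] and Aᵀz = [123, 373/40]ᵀ.
det = 104·(34801/14400) − 6² = 387613/1800.
p = (123·(34801/14400) − 6·(373/40))/(387613/1800) = 3474843/3100904; q = (104·(373/40) − 6·123)/(387613/1800) = 417240/387613.

p = 1.121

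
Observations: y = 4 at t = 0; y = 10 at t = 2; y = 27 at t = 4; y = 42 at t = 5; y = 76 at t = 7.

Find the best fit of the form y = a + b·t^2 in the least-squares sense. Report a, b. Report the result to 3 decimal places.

With design matrix A, AᵀA = [[5, 94]; [94, 3298]] and Aᵀy = [159, 5246]ᵀ.
Determinant 5·3298 − 94² = 7654.
a = (159·3298 − 94·5246)/7654 = 15629/3827; b = (5·5246 − 94·159)/7654 = 5642/3827.

a = 4.084, b = 1.474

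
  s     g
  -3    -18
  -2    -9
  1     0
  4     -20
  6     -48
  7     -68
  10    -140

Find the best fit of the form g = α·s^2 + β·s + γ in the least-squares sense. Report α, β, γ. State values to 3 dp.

Compute the Gram sums: Σs^2·s^2 = 14051, Σs^2·s = 1589, Σs^2 = 215, Σs·s = 215, Σs = 23, Σ1 = 7.
For Aᵀg: Σs^2·g = -19578, Σs·g = -2172, Σg = -303.
So AᵀA·[α, β, γ]ᵀ = Aᵀg: [[14051, 1589, 215]; [1589, 215, 23]; [215, 23, 7]]·[α, β, γ]ᵀ = [-19578, -2172, -303]ᵀ.
Solving the 3×3 system (Gaussian elimination) gives α = -153171/100898, β = 118233/100898, γ = -25692/50449.

α = -1.518, β = 1.172, γ = -0.509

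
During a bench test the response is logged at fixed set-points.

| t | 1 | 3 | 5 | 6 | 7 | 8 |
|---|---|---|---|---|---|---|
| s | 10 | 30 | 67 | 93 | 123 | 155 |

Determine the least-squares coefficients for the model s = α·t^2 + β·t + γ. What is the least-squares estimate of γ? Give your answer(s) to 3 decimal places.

Forming AᵀA = [[8500, 1224, 184]; [1224, 184, 30]; [184, 30, 6]] and Aᵀs = [21250, 3094, 478]ᵀ gives AᵀA·[α, β, γ]ᵀ = Aᵀs.
Solving the 3×3 system (Gaussian elimination) gives α = 7567/3550, β = 2924/1775, γ = 10761/1775.

γ = 6.063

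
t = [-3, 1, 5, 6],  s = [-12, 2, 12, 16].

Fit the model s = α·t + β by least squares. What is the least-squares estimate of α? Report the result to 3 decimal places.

The normal equations are: 71·α + 9·β = 194;  9·α + 4·β = 18.
Determinant 71·4 − 9² = 203.
α = (194·4 − 9·18)/203 = 614/203; β = (71·18 − 9·194)/203 = -468/203.

α = 3.025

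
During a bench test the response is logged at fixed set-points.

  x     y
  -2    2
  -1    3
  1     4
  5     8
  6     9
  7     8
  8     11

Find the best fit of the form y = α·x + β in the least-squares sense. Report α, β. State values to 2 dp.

α = 0.83, β = 3.60

Compute the Gram sums: Σx·x = 180, Σx = 24, Σ1 = 7.
And Σx·y = 235, Σy = 45.
So AᵀA·[α, β]ᵀ = Aᵀy: [[180, 24]; [24, 7]]·[α, β]ᵀ = [235, 45]ᵀ.
Eliminating β: 7·(row 1) − 24·(row 2) gives 684·α = 7·235 − 24·45 = 565, so α = 565/684.
Then β = (45 − 24·(565/684))/7 = 205/57.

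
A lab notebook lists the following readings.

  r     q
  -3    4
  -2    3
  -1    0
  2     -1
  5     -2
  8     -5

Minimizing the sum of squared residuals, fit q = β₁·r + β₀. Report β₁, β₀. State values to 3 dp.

β₁ = -0.733, β₀ = 0.932

Normal-equation sums: Σr·r = 107, Σr = 9, Σ1 = 6.
For Xᵀq: Σr·q = -70, Σq = -1.
So XᵀX·[β₁, β₀]ᵀ = Xᵀq: [[107, 9]; [9, 6]]·[β₁, β₀]ᵀ = [-70, -1]ᵀ.
Δ = 107·6 − 9² = 561.
β₁ = ((-70)·6 − 9·(-1))/561 = -137/187; β₀ = (107·(-1) − 9·(-70))/561 = 523/561.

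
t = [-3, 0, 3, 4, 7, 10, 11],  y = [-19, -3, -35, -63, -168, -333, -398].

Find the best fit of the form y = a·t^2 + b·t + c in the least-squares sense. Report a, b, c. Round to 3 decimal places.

a = -3.017, b = -2.904, c = -1.274

Setting ∂/∂a … = 0 gives: 27460·a + 2738·b + 304·c = -91184;  2738·a + 304·b + 32·c = -9184;  304·a + 32·b + 7·c = -1019.
(Σt^2·t^2 = 27460, Σt^2·t = 2738, Σt^2 = 304, Σt·t = 304, Σt = 32, Σ1 = 7, Σt^2·y = -91184, Σt·y = -9184, Σy = -1019.)
Inverting the 3×3 Gram matrix, [a, b, c]ᵀ = [-252704/83761, -243232/83761, -106717/83761]ᵀ.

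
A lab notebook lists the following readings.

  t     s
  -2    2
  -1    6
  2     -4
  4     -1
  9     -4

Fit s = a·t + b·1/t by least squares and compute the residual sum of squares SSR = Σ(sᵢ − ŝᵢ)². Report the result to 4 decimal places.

Forming MᵀM = [[106, 5]; [5, 2041/1296]] and Mᵀs = [-58, -349/36]ᵀ gives MᵀM·[a, b]ᵀ = Mᵀs.
Determinant 106·(2041/1296) − 5² = 91973/648.
a = ((-58)·(2041/1296) − 5·(-349/36))/(91973/648) = -27779/91973; b = (106·(-349/36) − 5·(-58))/(91973/648) = -477972/91973.
Residuals: -110598/91973, 46087/91973, -73348/91973, 138636/91973, -64773/91973; SSR = 469174/91973.

SSR = 5.1012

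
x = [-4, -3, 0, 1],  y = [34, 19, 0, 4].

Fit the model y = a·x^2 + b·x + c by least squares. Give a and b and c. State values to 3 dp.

a = 2.375, b = 1.037, c = 0.368

Entries of MᵀM: Σx^2·x^2 = 338, Σx^2·x = -90, Σx^2 = 26, Σx·x = 26, Σx = -6, Σ1 = 4.
And Σx^2·y = 719, Σx·y = -189, Σy = 57.
Normal equations: [[338, -90, 26]; [-90, 26, -6]; [26, -6, 4]]·[a, b, c]ᵀ = [719, -189, 57]ᵀ.
Solving the 3×3 system (Gaussian elimination) gives a = 19/8, b = 141/136, c = 25/68.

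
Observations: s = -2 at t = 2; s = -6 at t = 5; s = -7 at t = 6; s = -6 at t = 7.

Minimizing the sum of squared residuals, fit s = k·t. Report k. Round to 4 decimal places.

Sums needed: Σt·t = 114.
Moment sums: Σt·s = -118.
Hence k = -118 / 114 ≈ -1.03509.

k = -1.0351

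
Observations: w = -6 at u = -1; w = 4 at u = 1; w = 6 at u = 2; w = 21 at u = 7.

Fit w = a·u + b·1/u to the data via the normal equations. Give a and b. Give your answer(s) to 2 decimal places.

a = 2.94, b = 1.87

Sums needed: Σu·u = 55, Σu·1/u = 4, Σ1/u·1/u = 445/196.
Moment sums: Σu·w = 169, Σ1/u·w = 16.
Δ = 55·(445/196) − 4² = 21339/196.
a = (169·(445/196) − 4·16)/(21339/196) = 20887/7113; b = (55·16 − 4·169)/(21339/196) = 13328/7113.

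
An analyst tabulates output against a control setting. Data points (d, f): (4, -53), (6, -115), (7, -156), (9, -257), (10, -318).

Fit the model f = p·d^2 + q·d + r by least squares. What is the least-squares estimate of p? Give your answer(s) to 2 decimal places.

p = -3.29

Forming XᵀX = [[20514, 2352, 282]; [2352, 282, 36]; [282, 36, 5]] and Xᵀf = [-65249, -7487, -899]ᵀ gives XᵀX·[p, q, r]ᵀ = Xᵀf.
Inverting the 3×3 Gram matrix, [p, q, r]ᵀ = [-217/66, 125/66, -8]ᵀ.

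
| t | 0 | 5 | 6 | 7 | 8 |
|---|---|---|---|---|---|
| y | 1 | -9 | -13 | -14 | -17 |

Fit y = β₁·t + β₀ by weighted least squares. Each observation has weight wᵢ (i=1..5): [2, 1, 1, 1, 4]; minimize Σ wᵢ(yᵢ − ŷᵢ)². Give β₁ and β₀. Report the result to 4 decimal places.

Normal-equation sums: Σwᵢ·t·t = 366, Σwᵢ·t = 50, Σwᵢ·1 = 9.
Right-hand side: Σwᵢ·t·y = -765, Σwᵢ·y = -102.
Eliminating β₀: 9·(row 1) − 50·(row 2) gives 794·β₁ = 9·(-765) − 50·(-102) = -1785, so β₁ = -1785/794.
Then β₀ = ((-102) − 50·(-1785/794))/9 = 459/397.

β₁ = -2.2481, β₀ = 1.1562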